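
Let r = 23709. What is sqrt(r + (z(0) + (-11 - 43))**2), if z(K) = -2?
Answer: sqrt(26845) ≈ 163.84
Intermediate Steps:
sqrt(r + (z(0) + (-11 - 43))**2) = sqrt(23709 + (-2 + (-11 - 43))**2) = sqrt(23709 + (-2 - 54)**2) = sqrt(23709 + (-56)**2) = sqrt(23709 + 3136) = sqrt(26845)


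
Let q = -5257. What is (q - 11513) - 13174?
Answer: -29944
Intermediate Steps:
(q - 11513) - 13174 = (-5257 - 11513) - 13174 = -16770 - 13174 = -29944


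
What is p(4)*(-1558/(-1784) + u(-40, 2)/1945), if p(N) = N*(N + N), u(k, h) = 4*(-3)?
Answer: 12035608/433735 ≈ 27.749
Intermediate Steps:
u(k, h) = -12
p(N) = 2*N² (p(N) = N*(2*N) = 2*N²)
p(4)*(-1558/(-1784) + u(-40, 2)/1945) = (2*4²)*(-1558/(-1784) - 12/1945) = (2*16)*(-1558*(-1/1784) - 12*1/1945) = 32*(779/892 - 12/1945) = 32*(1504451/1734940) = 12035608/433735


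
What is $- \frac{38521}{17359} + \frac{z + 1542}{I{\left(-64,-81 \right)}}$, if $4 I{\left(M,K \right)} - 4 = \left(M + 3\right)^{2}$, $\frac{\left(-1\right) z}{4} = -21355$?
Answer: $\frac{5894802707}{64662275} \approx 91.163$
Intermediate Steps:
$z = 85420$ ($z = \left(-4\right) \left(-21355\right) = 85420$)
$I{\left(M,K \right)} = 1 + \frac{\left(3 + M\right)^{2}}{4}$ ($I{\left(M,K \right)} = 1 + \frac{\left(M + 3\right)^{2}}{4} = 1 + \frac{\left(3 + M\right)^{2}}{4}$)
$- \frac{38521}{17359} + \frac{z + 1542}{I{\left(-64,-81 \right)}} = - \frac{38521}{17359} + \frac{85420 + 1542}{1 + \frac{\left(3 - 64\right)^{2}}{4}} = \left(-38521\right) \frac{1}{17359} + \frac{86962}{1 + \frac{\left(-61\right)^{2}}{4}} = - \frac{38521}{17359} + \frac{86962}{1 + \frac{1}{4} \cdot 3721} = - \frac{38521}{17359} + \frac{86962}{1 + \frac{3721}{4}} = - \frac{38521}{17359} + \frac{86962}{\frac{3725}{4}} = - \frac{38521}{17359} + 86962 \cdot \frac{4}{3725} = - \frac{38521}{17359} + \frac{347848}{3725} = \frac{5894802707}{64662275}$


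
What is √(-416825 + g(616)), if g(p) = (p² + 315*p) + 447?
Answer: √157118 ≈ 396.38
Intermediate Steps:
g(p) = 447 + p² + 315*p
√(-416825 + g(616)) = √(-416825 + (447 + 616² + 315*616)) = √(-416825 + (447 + 379456 + 194040)) = √(-416825 + 573943) = √157118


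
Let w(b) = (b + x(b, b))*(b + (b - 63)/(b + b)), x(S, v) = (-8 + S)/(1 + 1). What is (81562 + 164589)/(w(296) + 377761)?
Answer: 18215174/37604889 ≈ 0.48438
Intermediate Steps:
x(S, v) = -4 + S/2 (x(S, v) = (-8 + S)/2 = (-8 + S)*(1/2) = -4 + S/2)
w(b) = (-4 + 3*b/2)*(b + (-63 + b)/(2*b)) (w(b) = (b + (-4 + b/2))*(b + (b - 63)/(b + b)) = (-4 + 3*b/2)*(b + (-63 + b)/((2*b))) = (-4 + 3*b/2)*(b + (-63 + b)*(1/(2*b))) = (-4 + 3*b/2)*(b + (-63 + b)/(2*b)))
(81562 + 164589)/(w(296) + 377761) = (81562 + 164589)/((1/4)*(504 - 197*296 - 13*296**2 + 6*296**3)/296 + 377761) = 246151/((1/4)*(1/296)*(504 - 58312 - 13*87616 + 6*25934336) + 377761) = 246151/((1/4)*(1/296)*(504 - 58312 - 1139008 + 155606016) + 377761) = 246151/((1/4)*(1/296)*154409200 + 377761) = 246151/(9650575/74 + 377761) = 246151/(37604889/74) = 246151*(74/37604889) = 18215174/37604889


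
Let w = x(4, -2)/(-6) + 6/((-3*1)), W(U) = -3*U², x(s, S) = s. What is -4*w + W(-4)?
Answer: -112/3 ≈ -37.333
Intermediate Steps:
w = -8/3 (w = 4/(-6) + 6/((-3*1)) = 4*(-⅙) + 6/(-3) = -⅔ + 6*(-⅓) = -⅔ - 2 = -8/3 ≈ -2.6667)
-4*w + W(-4) = -4*(-8/3) - 3*(-4)² = 32/3 - 3*16 = 32/3 - 48 = -112/3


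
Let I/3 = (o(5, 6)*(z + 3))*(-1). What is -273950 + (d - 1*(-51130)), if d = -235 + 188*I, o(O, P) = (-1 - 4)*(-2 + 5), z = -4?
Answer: -231515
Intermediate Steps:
o(O, P) = -15 (o(O, P) = -5*3 = -15)
I = -45 (I = 3*(-15*(-4 + 3)*(-1)) = 3*(-15*(-1)*(-1)) = 3*(15*(-1)) = 3*(-15) = -45)
d = -8695 (d = -235 + 188*(-45) = -235 - 8460 = -8695)
-273950 + (d - 1*(-51130)) = -273950 + (-8695 - 1*(-51130)) = -273950 + (-8695 + 51130) = -273950 + 42435 = -231515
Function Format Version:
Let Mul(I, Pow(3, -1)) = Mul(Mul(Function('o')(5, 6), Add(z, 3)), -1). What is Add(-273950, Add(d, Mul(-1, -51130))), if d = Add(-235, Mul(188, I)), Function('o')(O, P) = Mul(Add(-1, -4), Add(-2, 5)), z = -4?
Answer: -231515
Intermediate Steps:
Function('o')(O, P) = -15 (Function('o')(O, P) = Mul(-5, 3) = -15)
I = -45 (I = Mul(3, Mul(Mul(-15, Add(-4, 3)), -1)) = Mul(3, Mul(Mul(-15, -1), -1)) = Mul(3, Mul(15, -1)) = Mul(3, -15) = -45)
d = -8695 (d = Add(-235, Mul(188, -45)) = Add(-235, -8460) = -8695)
Add(-273950, Add(d, Mul(-1, -51130))) = Add(-273950, Add(-8695, Mul(-1, -51130))) = Add(-273950, Add(-8695, 51130)) = Add(-273950, 42435) = -231515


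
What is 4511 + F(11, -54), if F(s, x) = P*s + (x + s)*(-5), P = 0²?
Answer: 4726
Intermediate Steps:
P = 0
F(s, x) = -5*s - 5*x (F(s, x) = 0*s + (x + s)*(-5) = 0 + (s + x)*(-5) = 0 + (-5*s - 5*x) = -5*s - 5*x)
4511 + F(11, -54) = 4511 + (-5*11 - 5*(-54)) = 4511 + (-55 + 270) = 4511 + 215 = 4726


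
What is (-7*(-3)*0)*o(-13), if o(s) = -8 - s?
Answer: 0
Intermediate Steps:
(-7*(-3)*0)*o(-13) = (-7*(-3)*0)*(-8 - 1*(-13)) = (21*0)*(-8 + 13) = 0*5 = 0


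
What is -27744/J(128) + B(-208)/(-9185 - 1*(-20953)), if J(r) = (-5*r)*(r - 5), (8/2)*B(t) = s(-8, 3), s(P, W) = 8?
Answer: 106331/301555 ≈ 0.35261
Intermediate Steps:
B(t) = 2 (B(t) = (¼)*8 = 2)
J(r) = -5*r*(-5 + r) (J(r) = (-5*r)*(-5 + r) = -5*r*(-5 + r))
-27744/J(128) + B(-208)/(-9185 - 1*(-20953)) = -27744*1/(640*(5 - 1*128)) + 2/(-9185 - 1*(-20953)) = -27744*1/(640*(5 - 128)) + 2/(-9185 + 20953) = -27744/(5*128*(-123)) + 2/11768 = -27744/(-78720) + 2*(1/11768) = -27744*(-1/78720) + 1/5884 = 289/820 + 1/5884 = 106331/301555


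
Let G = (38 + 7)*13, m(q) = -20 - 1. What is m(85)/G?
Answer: -7/195 ≈ -0.035897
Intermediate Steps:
m(q) = -21
G = 585 (G = 45*13 = 585)
m(85)/G = -21/585 = -21*1/585 = -7/195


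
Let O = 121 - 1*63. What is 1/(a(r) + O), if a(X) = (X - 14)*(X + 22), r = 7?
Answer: -1/145 ≈ -0.0068966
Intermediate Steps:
a(X) = (-14 + X)*(22 + X)
O = 58 (O = 121 - 63 = 58)
1/(a(r) + O) = 1/((-308 + 7² + 8*7) + 58) = 1/((-308 + 49 + 56) + 58) = 1/(-203 + 58) = 1/(-145) = -1/145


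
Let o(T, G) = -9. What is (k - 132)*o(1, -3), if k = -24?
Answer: 1404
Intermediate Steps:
(k - 132)*o(1, -3) = (-24 - 132)*(-9) = -156*(-9) = 1404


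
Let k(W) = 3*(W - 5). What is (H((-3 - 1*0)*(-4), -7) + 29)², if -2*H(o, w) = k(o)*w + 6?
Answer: 39601/4 ≈ 9900.3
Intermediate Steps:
k(W) = -15 + 3*W (k(W) = 3*(-5 + W) = -15 + 3*W)
H(o, w) = -3 - w*(-15 + 3*o)/2 (H(o, w) = -((-15 + 3*o)*w + 6)/2 = -(w*(-15 + 3*o) + 6)/2 = -(6 + w*(-15 + 3*o))/2 = -3 - w*(-15 + 3*o)/2)
(H((-3 - 1*0)*(-4), -7) + 29)² = ((-3 - 3/2*(-7)*(-5 + (-3 - 1*0)*(-4))) + 29)² = ((-3 - 3/2*(-7)*(-5 + (-3 + 0)*(-4))) + 29)² = ((-3 - 3/2*(-7)*(-5 - 3*(-4))) + 29)² = ((-3 - 3/2*(-7)*(-5 + 12)) + 29)² = ((-3 - 3/2*(-7)*7) + 29)² = ((-3 + 147/2) + 29)² = (141/2 + 29)² = (199/2)² = 39601/4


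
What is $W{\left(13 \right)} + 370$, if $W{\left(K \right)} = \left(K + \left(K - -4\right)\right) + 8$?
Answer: $408$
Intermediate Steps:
$W{\left(K \right)} = 12 + 2 K$ ($W{\left(K \right)} = \left(K + \left(K + 4\right)\right) + 8 = \left(K + \left(4 + K\right)\right) + 8 = \left(4 + 2 K\right) + 8 = 12 + 2 K$)
$W{\left(13 \right)} + 370 = \left(12 + 2 \cdot 13\right) + 370 = \left(12 + 26\right) + 370 = 38 + 370 = 408$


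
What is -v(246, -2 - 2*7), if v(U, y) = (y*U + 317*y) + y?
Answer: 9024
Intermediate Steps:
v(U, y) = 318*y + U*y (v(U, y) = (U*y + 317*y) + y = (317*y + U*y) + y = 318*y + U*y)
-v(246, -2 - 2*7) = -(-2 - 2*7)*(318 + 246) = -(-2 - 14)*564 = -(-16)*564 = -1*(-9024) = 9024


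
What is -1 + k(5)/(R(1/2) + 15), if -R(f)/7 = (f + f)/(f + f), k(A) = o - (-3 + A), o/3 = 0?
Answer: -5/4 ≈ -1.2500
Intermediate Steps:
o = 0 (o = 3*0 = 0)
k(A) = 3 - A (k(A) = 0 - (-3 + A) = 0 + (3 - A) = 3 - A)
R(f) = -7 (R(f) = -7*(f + f)/(f + f) = -7*2*f/(2*f) = -7*2*f*1/(2*f) = -7*1 = -7)
-1 + k(5)/(R(1/2) + 15) = -1 + (3 - 1*5)/(-7 + 15) = -1 + (3 - 5)/8 = -1 + (⅛)*(-2) = -1 - ¼ = -5/4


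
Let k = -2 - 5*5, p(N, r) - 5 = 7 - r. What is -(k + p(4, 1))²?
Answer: -256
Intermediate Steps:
p(N, r) = 12 - r (p(N, r) = 5 + (7 - r) = 12 - r)
k = -27 (k = -2 - 25 = -27)
-(k + p(4, 1))² = -(-27 + (12 - 1*1))² = -(-27 + (12 - 1))² = -(-27 + 11)² = -1*(-16)² = -1*256 = -256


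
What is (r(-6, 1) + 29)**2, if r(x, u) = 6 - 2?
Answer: 1089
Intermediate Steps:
r(x, u) = 4
(r(-6, 1) + 29)**2 = (4 + 29)**2 = 33**2 = 1089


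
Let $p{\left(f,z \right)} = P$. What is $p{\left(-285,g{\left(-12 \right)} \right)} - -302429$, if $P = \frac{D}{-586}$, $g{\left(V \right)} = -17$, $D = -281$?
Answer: $\frac{177223675}{586} \approx 3.0243 \cdot 10^{5}$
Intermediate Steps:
$P = \frac{281}{586}$ ($P = - \frac{281}{-586} = \left(-281\right) \left(- \frac{1}{586}\right) = \frac{281}{586} \approx 0.47952$)
$p{\left(f,z \right)} = \frac{281}{586}$
$p{\left(-285,g{\left(-12 \right)} \right)} - -302429 = \frac{281}{586} - -302429 = \frac{281}{586} + 302429 = \frac{177223675}{586}$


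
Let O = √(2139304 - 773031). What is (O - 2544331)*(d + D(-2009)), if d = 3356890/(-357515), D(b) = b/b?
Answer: 1526280558625/71503 - 599875*√1366273/71503 ≈ 2.1336e+7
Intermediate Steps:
D(b) = 1
O = √1366273 ≈ 1168.9
d = -671378/71503 (d = 3356890*(-1/357515) = -671378/71503 ≈ -9.3895)
(O - 2544331)*(d + D(-2009)) = (√1366273 - 2544331)*(-671378/71503 + 1) = (-2544331 + √1366273)*(-599875/71503) = 1526280558625/71503 - 599875*√1366273/71503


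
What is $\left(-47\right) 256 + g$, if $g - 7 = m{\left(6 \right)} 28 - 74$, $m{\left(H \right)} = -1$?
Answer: $-12127$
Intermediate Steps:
$g = -95$ ($g = 7 - 102 = -95$)
$\left(-47\right) 256 + g = \left(-47\right) 256 - 95 = -12032 - 95 = -12127$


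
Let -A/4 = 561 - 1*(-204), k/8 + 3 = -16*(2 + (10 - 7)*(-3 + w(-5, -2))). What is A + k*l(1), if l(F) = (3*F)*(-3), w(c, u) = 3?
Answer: -540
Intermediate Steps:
l(F) = -9*F
k = -280 (k = -24 + 8*(-16*(2 + (10 - 7)*(-3 + 3))) = -24 + 8*(-16*(2 + 3*0)) = -24 + 8*(-16*(2 + 0)) = -24 + 8*(-16*2) = -24 + 8*(-32) = -24 - 256 = -280)
A = -3060 (A = -4*(561 - 1*(-204)) = -4*(561 + 204) = -4*765 = -3060)
A + k*l(1) = -3060 - (-2520) = -3060 - 280*(-9) = -3060 + 2520 = -540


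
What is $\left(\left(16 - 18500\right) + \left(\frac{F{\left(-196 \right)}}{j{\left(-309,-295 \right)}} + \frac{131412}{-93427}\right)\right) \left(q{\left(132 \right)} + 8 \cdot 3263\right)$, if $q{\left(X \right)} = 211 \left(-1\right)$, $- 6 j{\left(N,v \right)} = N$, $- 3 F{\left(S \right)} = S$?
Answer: $- \frac{4605652861175016}{9622981} \approx -4.7861 \cdot 10^{8}$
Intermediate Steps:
$F{\left(S \right)} = - \frac{S}{3}$
$j{\left(N,v \right)} = - \frac{N}{6}$
$q{\left(X \right)} = -211$
$\left(\left(16 - 18500\right) + \left(\frac{F{\left(-196 \right)}}{j{\left(-309,-295 \right)}} + \frac{131412}{-93427}\right)\right) \left(q{\left(132 \right)} + 8 \cdot 3263\right) = \left(\left(16 - 18500\right) + \left(\frac{\left(- \frac{1}{3}\right) \left(-196\right)}{\left(- \frac{1}{6}\right) \left(-309\right)} + \frac{131412}{-93427}\right)\right) \left(-211 + 8 \cdot 3263\right) = \left(\left(16 - 18500\right) + \left(\frac{196}{3 \cdot \frac{103}{2}} + 131412 \left(- \frac{1}{93427}\right)\right)\right) \left(-211 + 26104\right) = \left(-18484 + \left(\frac{196}{3} \cdot \frac{2}{103} - \frac{131412}{93427}\right)\right) 25893 = \left(-18484 + \left(\frac{392}{309} - \frac{131412}{93427}\right)\right) 25893 = \left(-18484 - \frac{3982924}{28868943}\right) 25893 = \left(- \frac{533617525336}{28868943}\right) 25893 = - \frac{4605652861175016}{9622981}$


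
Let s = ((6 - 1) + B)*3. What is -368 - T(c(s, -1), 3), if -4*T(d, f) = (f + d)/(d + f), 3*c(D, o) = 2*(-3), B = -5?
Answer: -1471/4 ≈ -367.75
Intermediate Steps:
s = 0 (s = ((6 - 1) - 5)*3 = (5 - 5)*3 = 0*3 = 0)
c(D, o) = -2 (c(D, o) = (2*(-3))/3 = (1/3)*(-6) = -2)
T(d, f) = -1/4 (T(d, f) = -(f + d)/(4*(d + f)) = -(d + f)/(4*(d + f)) = -1/4*1 = -1/4)
-368 - T(c(s, -1), 3) = -368 - 1*(-1/4) = -368 + 1/4 = -1471/4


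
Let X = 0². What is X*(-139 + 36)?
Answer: 0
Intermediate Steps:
X = 0
X*(-139 + 36) = 0*(-139 + 36) = 0*(-103) = 0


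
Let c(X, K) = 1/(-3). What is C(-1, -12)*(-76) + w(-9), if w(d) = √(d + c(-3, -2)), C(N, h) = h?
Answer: 912 + 2*I*√21/3 ≈ 912.0 + 3.055*I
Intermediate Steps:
c(X, K) = -⅓ (c(X, K) = 1*(-⅓) = -⅓)
w(d) = √(-⅓ + d) (w(d) = √(d - ⅓) = √(-⅓ + d))
C(-1, -12)*(-76) + w(-9) = -12*(-76) + √(-3 + 9*(-9))/3 = 912 + √(-3 - 81)/3 = 912 + √(-84)/3 = 912 + (2*I*√21)/3 = 912 + 2*I*√21/3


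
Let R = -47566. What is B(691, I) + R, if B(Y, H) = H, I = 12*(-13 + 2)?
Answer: -47698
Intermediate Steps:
I = -132 (I = 12*(-11) = -132)
B(691, I) + R = -132 - 47566 = -47698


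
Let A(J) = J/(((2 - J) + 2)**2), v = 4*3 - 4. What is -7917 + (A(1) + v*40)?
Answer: -68372/9 ≈ -7596.9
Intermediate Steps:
v = 8 (v = 12 - 4 = 8)
A(J) = J/(4 - J)**2 (A(J) = J/((4 - J)**2) = J/(4 - J)**2)
-7917 + (A(1) + v*40) = -7917 + (1/(-4 + 1)**2 + 8*40) = -7917 + (1/(-3)**2 + 320) = -7917 + (1*(1/9) + 320) = -7917 + (1/9 + 320) = -7917 + 2881/9 = -68372/9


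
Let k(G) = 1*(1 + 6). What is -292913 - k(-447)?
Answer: -292920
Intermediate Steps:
k(G) = 7 (k(G) = 1*7 = 7)
-292913 - k(-447) = -292913 - 1*7 = -292913 - 7 = -292920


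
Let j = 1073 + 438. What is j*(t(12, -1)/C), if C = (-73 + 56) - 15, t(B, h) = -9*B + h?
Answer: 164699/32 ≈ 5146.8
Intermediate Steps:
t(B, h) = h - 9*B
j = 1511
C = -32 (C = -17 - 15 = -32)
j*(t(12, -1)/C) = 1511*((-1 - 9*12)/(-32)) = 1511*((-1 - 108)*(-1/32)) = 1511*(-109*(-1/32)) = 1511*(109/32) = 164699/32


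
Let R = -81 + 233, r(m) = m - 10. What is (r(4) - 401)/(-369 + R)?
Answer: 407/217 ≈ 1.8756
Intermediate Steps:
r(m) = -10 + m
R = 152
(r(4) - 401)/(-369 + R) = ((-10 + 4) - 401)/(-369 + 152) = (-6 - 401)/(-217) = -407*(-1/217) = 407/217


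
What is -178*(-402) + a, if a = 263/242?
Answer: 17316815/242 ≈ 71557.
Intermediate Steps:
a = 263/242 (a = 263*(1/242) = 263/242 ≈ 1.0868)
-178*(-402) + a = -178*(-402) + 263/242 = 71556 + 263/242 = 17316815/242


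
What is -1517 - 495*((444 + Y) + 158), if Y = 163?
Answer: -380192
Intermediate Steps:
-1517 - 495*((444 + Y) + 158) = -1517 - 495*((444 + 163) + 158) = -1517 - 495*(607 + 158) = -1517 - 495*765 = -1517 - 378675 = -380192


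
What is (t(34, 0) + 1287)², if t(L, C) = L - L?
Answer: 1656369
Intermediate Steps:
t(L, C) = 0
(t(34, 0) + 1287)² = (0 + 1287)² = 1287² = 1656369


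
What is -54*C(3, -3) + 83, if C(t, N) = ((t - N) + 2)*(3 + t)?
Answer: -2509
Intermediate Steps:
C(t, N) = (3 + t)*(2 + t - N) (C(t, N) = (2 + t - N)*(3 + t) = (3 + t)*(2 + t - N))
-54*C(3, -3) + 83 = -54*(6 + 3² - 3*(-3) + 5*3 - 1*(-3)*3) + 83 = -54*(6 + 9 + 9 + 15 + 9) + 83 = -54*48 + 83 = -2592 + 83 = -2509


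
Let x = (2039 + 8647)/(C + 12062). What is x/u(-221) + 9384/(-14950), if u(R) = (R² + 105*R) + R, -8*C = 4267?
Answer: -2452042172/3906666725 ≈ -0.62766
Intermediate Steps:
C = -4267/8 (C = -⅛*4267 = -4267/8 ≈ -533.38)
u(R) = R² + 106*R
x = 28496/30743 (x = (2039 + 8647)/(-4267/8 + 12062) = 10686/(92229/8) = 10686*(8/92229) = 28496/30743 ≈ 0.92691)
x/u(-221) + 9384/(-14950) = 28496/(30743*((-221*(106 - 221)))) + 9384/(-14950) = 28496/(30743*((-221*(-115)))) + 9384*(-1/14950) = (28496/30743)/25415 - 204/325 = (28496/30743)*(1/25415) - 204/325 = 2192/60102565 - 204/325 = -2452042172/3906666725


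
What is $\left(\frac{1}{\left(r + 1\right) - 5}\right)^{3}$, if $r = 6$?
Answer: $\frac{1}{8} \approx 0.125$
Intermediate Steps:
$\left(\frac{1}{\left(r + 1\right) - 5}\right)^{3} = \left(\frac{1}{\left(6 + 1\right) - 5}\right)^{3} = \left(\frac{1}{7 - 5}\right)^{3} = \left(\frac{1}{2}\right)^{3} = \frac{1}{8}$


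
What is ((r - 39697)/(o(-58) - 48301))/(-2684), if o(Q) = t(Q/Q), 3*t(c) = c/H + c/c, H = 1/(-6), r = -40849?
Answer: -7107/11439208 ≈ -0.00062128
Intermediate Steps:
H = -1/6 ≈ -0.16667
t(c) = 1/3 - 2*c (t(c) = (c/(-1/6) + c/c)/3 = (c*(-6) + 1)/3 = (-6*c + 1)/3 = (1 - 6*c)/3 = 1/3 - 2*c)
o(Q) = -5/3 (o(Q) = 1/3 - 2*Q/Q = 1/3 - 2*1 = 1/3 - 2 = -5/3)
((r - 39697)/(o(-58) - 48301))/(-2684) = ((-40849 - 39697)/(-5/3 - 48301))/(-2684) = -80546/(-144908/3)*(-1/2684) = -80546*(-3/144908)*(-1/2684) = (7107/4262)*(-1/2684) = -7107/11439208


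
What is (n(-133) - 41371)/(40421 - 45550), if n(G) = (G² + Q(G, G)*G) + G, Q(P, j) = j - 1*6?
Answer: 5328/5129 ≈ 1.0388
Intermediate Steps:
Q(P, j) = -6 + j (Q(P, j) = j - 6 = -6 + j)
n(G) = G + G² + G*(-6 + G) (n(G) = (G² + (-6 + G)*G) + G = (G² + G*(-6 + G)) + G = G + G² + G*(-6 + G))
(n(-133) - 41371)/(40421 - 45550) = (-133*(-5 + 2*(-133)) - 41371)/(40421 - 45550) = (-133*(-5 - 266) - 41371)/(-5129) = (-133*(-271) - 41371)*(-1/5129) = (36043 - 41371)*(-1/5129) = -5328*(-1/5129) = 5328/5129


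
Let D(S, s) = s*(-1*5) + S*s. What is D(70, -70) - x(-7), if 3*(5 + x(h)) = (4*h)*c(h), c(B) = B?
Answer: -13831/3 ≈ -4610.3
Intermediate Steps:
D(S, s) = -5*s + S*s (D(S, s) = s*(-5) + S*s = -5*s + S*s)
x(h) = -5 + 4*h²/3 (x(h) = -5 + ((4*h)*h)/3 = -5 + (4*h²)/3 = -5 + 4*h²/3)
D(70, -70) - x(-7) = -70*(-5 + 70) - (-5 + (4/3)*(-7)²) = -70*65 - (-5 + (4/3)*49) = -4550 - (-5 + 196/3) = -4550 - 1*181/3 = -4550 - 181/3 = -13831/3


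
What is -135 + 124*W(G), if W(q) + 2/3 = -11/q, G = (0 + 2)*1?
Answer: -2699/3 ≈ -899.67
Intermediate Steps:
G = 2 (G = 2*1 = 2)
W(q) = -⅔ - 11/q
-135 + 124*W(G) = -135 + 124*(-⅔ - 11/2) = -135 + 124*(-37/6) = -135 - 2294/3 = -2699/3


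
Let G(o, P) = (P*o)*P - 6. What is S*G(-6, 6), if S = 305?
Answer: -67710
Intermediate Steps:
G(o, P) = -6 + o*P² (G(o, P) = o*P² - 6 = -6 + o*P²)
S*G(-6, 6) = 305*(-6 - 6*6²) = 305*(-6 - 6*36) = 305*(-6 - 216) = 305*(-222) = -67710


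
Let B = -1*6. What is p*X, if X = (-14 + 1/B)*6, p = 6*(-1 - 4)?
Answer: 2550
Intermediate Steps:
B = -6
p = -30 (p = 6*(-5) = -30)
X = -85 (X = (-14 + 1/(-6))*6 = (-14 - ⅙)*6 = -85/6*6 = -85)
p*X = -30*(-85) = 2550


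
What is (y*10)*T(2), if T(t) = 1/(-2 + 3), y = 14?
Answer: 140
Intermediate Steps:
T(t) = 1 (T(t) = 1/1 = 1)
(y*10)*T(2) = (14*10)*1 = 140*1 = 140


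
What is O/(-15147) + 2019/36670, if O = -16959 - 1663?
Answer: 713450533/555440490 ≈ 1.2845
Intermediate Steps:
O = -18622
O/(-15147) + 2019/36670 = -18622/(-15147) + 2019/36670 = -18622*(-1/15147) + 2019*(1/36670) = 18622/15147 + 2019/36670 = 713450533/555440490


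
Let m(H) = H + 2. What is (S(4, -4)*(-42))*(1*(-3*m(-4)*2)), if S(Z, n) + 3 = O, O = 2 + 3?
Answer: -1008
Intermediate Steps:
m(H) = 2 + H
O = 5
S(Z, n) = 2 (S(Z, n) = -3 + 5 = 2)
(S(4, -4)*(-42))*(1*(-3*m(-4)*2)) = (2*(-42))*(1*(-3*(2 - 4)*2)) = -84*-3*(-2)*2 = -84*6*2 = -84*12 = -1008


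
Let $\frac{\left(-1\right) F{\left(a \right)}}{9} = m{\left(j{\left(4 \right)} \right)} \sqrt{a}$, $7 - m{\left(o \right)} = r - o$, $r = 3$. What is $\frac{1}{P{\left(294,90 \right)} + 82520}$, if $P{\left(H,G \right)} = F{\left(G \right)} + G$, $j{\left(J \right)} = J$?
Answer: $\frac{8261}{682394554} + \frac{54 \sqrt{10}}{1705986385} \approx 1.2206 \cdot 10^{-5}$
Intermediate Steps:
$m{\left(o \right)} = 4 + o$ ($m{\left(o \right)} = 7 - \left(3 - o\right) = 7 + \left(-3 + o\right) = 4 + o$)
$F{\left(a \right)} = - 72 \sqrt{a}$ ($F{\left(a \right)} = - 9 \left(4 + 4\right) \sqrt{a} = - 9 \cdot 8 \sqrt{a} = - 72 \sqrt{a}$)
$P{\left(H,G \right)} = G - 72 \sqrt{G}$ ($P{\left(H,G \right)} = - 72 \sqrt{G} + G = G - 72 \sqrt{G}$)
$\frac{1}{P{\left(294,90 \right)} + 82520} = \frac{1}{\left(90 - 72 \sqrt{90}\right) + 82520} = \frac{1}{\left(90 - 72 \cdot 3 \sqrt{10}\right) + 82520} = \frac{1}{\left(90 - 216 \sqrt{10}\right) + 82520} = \frac{1}{82610 - 216 \sqrt{10}}$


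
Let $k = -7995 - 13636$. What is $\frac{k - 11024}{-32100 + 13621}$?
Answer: $\frac{32655}{18479} \approx 1.7671$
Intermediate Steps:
$k = -21631$ ($k = -7995 - 13636 = -21631$)
$\frac{k - 11024}{-32100 + 13621} = \frac{-21631 - 11024}{-32100 + 13621} = - \frac{32655}{-18479} = \left(-32655\right) \left(- \frac{1}{18479}\right) = \frac{32655}{18479}$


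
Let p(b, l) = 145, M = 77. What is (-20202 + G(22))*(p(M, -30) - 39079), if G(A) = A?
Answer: 785688120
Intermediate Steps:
(-20202 + G(22))*(p(M, -30) - 39079) = (-20202 + 22)*(145 - 39079) = -20180*(-38934) = 785688120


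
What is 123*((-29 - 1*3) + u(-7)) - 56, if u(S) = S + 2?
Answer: -4607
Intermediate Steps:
u(S) = 2 + S
123*((-29 - 1*3) + u(-7)) - 56 = 123*((-29 - 1*3) + (2 - 7)) - 56 = 123*((-29 - 3) - 5) - 56 = 123*(-32 - 5) - 56 = 123*(-37) - 56 = -4551 - 56 = -4607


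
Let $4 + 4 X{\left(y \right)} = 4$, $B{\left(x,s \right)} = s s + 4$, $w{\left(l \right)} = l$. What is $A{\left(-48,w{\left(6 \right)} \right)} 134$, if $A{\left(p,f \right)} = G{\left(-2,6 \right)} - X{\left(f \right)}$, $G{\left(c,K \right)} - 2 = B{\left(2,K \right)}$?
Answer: $5628$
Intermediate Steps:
$B{\left(x,s \right)} = 4 + s^{2}$ ($B{\left(x,s \right)} = s^{2} + 4 = 4 + s^{2}$)
$G{\left(c,K \right)} = 6 + K^{2}$ ($G{\left(c,K \right)} = 2 + \left(4 + K^{2}\right) = 6 + K^{2}$)
$X{\left(y \right)} = 0$ ($X{\left(y \right)} = -1 + \frac{1}{4} \cdot 4 = -1 + 1 = 0$)
$A{\left(p,f \right)} = 42$ ($A{\left(p,f \right)} = \left(6 + 6^{2}\right) - 0 = \left(6 + 36\right) + 0 = 42 + 0 = 42$)
$A{\left(-48,w{\left(6 \right)} \right)} 134 = 42 \cdot 134 = 5628$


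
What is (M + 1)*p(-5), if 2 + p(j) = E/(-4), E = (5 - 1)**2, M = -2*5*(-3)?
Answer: -186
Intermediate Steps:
M = 30 (M = -10*(-3) = 30)
E = 16 (E = 4**2 = 16)
p(j) = -6 (p(j) = -2 + 16/(-4) = -2 + 16*(-1/4) = -2 - 4 = -6)
(M + 1)*p(-5) = (30 + 1)*(-6) = 31*(-6) = -186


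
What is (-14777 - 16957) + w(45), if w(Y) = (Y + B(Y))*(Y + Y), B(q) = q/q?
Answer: -27594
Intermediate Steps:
B(q) = 1
w(Y) = 2*Y*(1 + Y) (w(Y) = (Y + 1)*(Y + Y) = (1 + Y)*(2*Y) = 2*Y*(1 + Y))
(-14777 - 16957) + w(45) = (-14777 - 16957) + 2*45*(1 + 45) = -31734 + 2*45*46 = -31734 + 4140 = -27594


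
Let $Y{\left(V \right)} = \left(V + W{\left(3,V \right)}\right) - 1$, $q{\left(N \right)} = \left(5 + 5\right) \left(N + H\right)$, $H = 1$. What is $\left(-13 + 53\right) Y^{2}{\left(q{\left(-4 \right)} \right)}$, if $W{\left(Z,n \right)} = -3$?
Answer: $46240$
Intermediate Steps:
$q{\left(N \right)} = 10 + 10 N$ ($q{\left(N \right)} = \left(5 + 5\right) \left(N + 1\right) = 10 \left(1 + N\right) = 10 + 10 N$)
$Y{\left(V \right)} = -4 + V$ ($Y{\left(V \right)} = \left(V - 3\right) - 1 = \left(-3 + V\right) - 1 = -4 + V$)
$\left(-13 + 53\right) Y^{2}{\left(q{\left(-4 \right)} \right)} = \left(-13 + 53\right) \left(-4 + \left(10 + 10 \left(-4\right)\right)\right)^{2} = 40 \left(-4 + \left(10 - 40\right)\right)^{2} = 40 \left(-4 - 30\right)^{2} = 40 \left(-34\right)^{2} = 40 \cdot 1156 = 46240$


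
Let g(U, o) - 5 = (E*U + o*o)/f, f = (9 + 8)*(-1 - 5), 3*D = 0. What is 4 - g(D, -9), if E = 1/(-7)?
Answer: -7/34 ≈ -0.20588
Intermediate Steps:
D = 0 (D = (⅓)*0 = 0)
E = -⅐ ≈ -0.14286
f = -102 (f = 17*(-6) = -102)
g(U, o) = 5 - o²/102 + U/714 (g(U, o) = 5 + (-U/7 + o*o)/(-102) = 5 + (-U/7 + o²)*(-1/102) = 5 + (o² - U/7)*(-1/102) = 5 + (-o²/102 + U/714) = 5 - o²/102 + U/714)
4 - g(D, -9) = 4 - (5 - 1/102*(-9)² + (1/714)*0) = 4 - (5 - 1/102*81 + 0) = 4 - (5 - 27/34 + 0) = 4 - 1*143/34 = 4 - 143/34 = -7/34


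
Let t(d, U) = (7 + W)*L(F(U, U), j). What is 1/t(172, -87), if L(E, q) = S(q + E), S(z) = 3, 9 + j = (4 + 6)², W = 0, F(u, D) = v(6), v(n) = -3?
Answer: 1/21 ≈ 0.047619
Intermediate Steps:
F(u, D) = -3
j = 91 (j = -9 + (4 + 6)² = -9 + 10² = -9 + 100 = 91)
L(E, q) = 3
t(d, U) = 21 (t(d, U) = (7 + 0)*3 = 7*3 = 21)
1/t(172, -87) = 1/21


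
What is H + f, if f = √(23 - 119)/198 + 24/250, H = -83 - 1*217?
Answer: -37488/125 + 2*I*√6/99 ≈ -299.9 + 0.049485*I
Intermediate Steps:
H = -300 (H = -83 - 217 = -300)
f = 12/125 + 2*I*√6/99 (f = √(-96)*(1/198) + 24*(1/250) = (4*I*√6)*(1/198) + 12/125 = 2*I*√6/99 + 12/125 = 12/125 + 2*I*√6/99 ≈ 0.096 + 0.049485*I)
H + f = -300 + (12/125 + 2*I*√6/99) = -37488/125 + 2*I*√6/99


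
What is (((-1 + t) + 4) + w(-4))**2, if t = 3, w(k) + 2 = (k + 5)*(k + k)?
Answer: 16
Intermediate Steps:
w(k) = -2 + 2*k*(5 + k) (w(k) = -2 + (k + 5)*(k + k) = -2 + (5 + k)*(2*k) = -2 + 2*k*(5 + k))
(((-1 + t) + 4) + w(-4))**2 = (((-1 + 3) + 4) + (-2 + 2*(-4)**2 + 10*(-4)))**2 = ((2 + 4) + (-2 + 2*16 - 40))**2 = (6 + (-2 + 32 - 40))**2 = (6 - 10)**2 = (-4)**2 = 16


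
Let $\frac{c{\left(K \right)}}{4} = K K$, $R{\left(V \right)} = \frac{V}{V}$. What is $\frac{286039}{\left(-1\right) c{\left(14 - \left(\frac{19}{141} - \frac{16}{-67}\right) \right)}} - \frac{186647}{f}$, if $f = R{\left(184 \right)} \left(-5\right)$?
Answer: $\frac{12244186888582553}{331423108820} \approx 36944.0$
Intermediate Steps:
$R{\left(V \right)} = 1$
$c{\left(K \right)} = 4 K^{2}$ ($c{\left(K \right)} = 4 K K = 4 K^{2}$)
$f = -5$ ($f = 1 \left(-5\right) = -5$)
$\frac{286039}{\left(-1\right) c{\left(14 - \left(\frac{19}{141} - \frac{16}{-67}\right) \right)}} - \frac{186647}{f} = \frac{286039}{\left(-1\right) 4 \left(14 - \left(\frac{19}{141} - \frac{16}{-67}\right)\right)^{2}} - \frac{186647}{-5} = \frac{286039}{\left(-1\right) 4 \left(14 - \left(19 \cdot \frac{1}{141} - - \frac{16}{67}\right)\right)^{2}} - - \frac{186647}{5} = \frac{286039}{\left(-1\right) 4 \left(14 - \left(\frac{19}{141} + \frac{16}{67}\right)\right)^{2}} + \frac{186647}{5} = \frac{286039}{\left(-1\right) 4 \left(14 - \frac{3529}{9447}\right)^{2}} + \frac{186647}{5} = \frac{286039}{\left(-1\right) 4 \left(\frac{128729}{9447}\right)^{2}} + \frac{186647}{5} = \frac{286039}{\left(-1\right) 4 \cdot \frac{16571155441}{89245809}} + \frac{186647}{5} = \frac{286039}{\left(-1\right) \frac{66284621764}{89245809}} + \frac{186647}{5} = \frac{286039}{- \frac{66284621764}{89245809}} + \frac{186647}{5} = 286039 \left(- \frac{89245809}{66284621764}\right) + \frac{186647}{5} = - \frac{25527781960551}{66284621764} + \frac{186647}{5} = \frac{12244186888582553}{331423108820}$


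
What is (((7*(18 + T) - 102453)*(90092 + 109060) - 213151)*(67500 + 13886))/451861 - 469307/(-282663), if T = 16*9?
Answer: -16006663849780790975/4404289167 ≈ -3.6343e+9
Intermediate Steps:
T = 144
(((7*(18 + T) - 102453)*(90092 + 109060) - 213151)*(67500 + 13886))/451861 - 469307/(-282663) = (((7*(18 + 144) - 102453)*(90092 + 109060) - 213151)*(67500 + 13886))/451861 - 469307/(-282663) = (((7*162 - 102453)*199152 - 213151)*81386)*(1/451861) - 469307*(-1/282663) = (((1134 - 102453)*199152 - 213151)*81386)*(1/451861) + 16183/9747 = ((-101319*199152 - 213151)*81386)*(1/451861) + 16183/9747 = ((-20177881488 - 213151)*81386)*(1/451861) + 16183/9747 = -20178094639*81386*(1/451861) + 16183/9747 = -1642214410289654*1/451861 + 16183/9747 = -1642214410289654/451861 + 16183/9747 = -16006663849780790975/4404289167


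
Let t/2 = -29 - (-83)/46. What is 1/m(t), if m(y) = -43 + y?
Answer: -23/2240 ≈ -0.010268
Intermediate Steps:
t = -1251/23 (t = 2*(-29 - (-83)/46) = 2*(-29 - 1*(-83/46)) = 2*(-29 + 83/46) = 2*(-1251/46) = -1251/23 ≈ -54.391)
1/m(t) = 1/(-43 - 1251/23) = 1/(-2240/23) = -23/2240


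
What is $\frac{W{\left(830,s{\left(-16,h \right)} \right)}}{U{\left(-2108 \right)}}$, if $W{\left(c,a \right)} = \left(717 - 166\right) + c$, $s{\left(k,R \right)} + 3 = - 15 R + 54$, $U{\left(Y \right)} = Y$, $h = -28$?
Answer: $- \frac{1381}{2108} \approx -0.65512$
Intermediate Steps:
$s{\left(k,R \right)} = 51 - 15 R$ ($s{\left(k,R \right)} = -3 - \left(-54 + 15 R\right) = 51 - 15 R$)
$W{\left(c,a \right)} = 551 + c$
$\frac{W{\left(830,s{\left(-16,h \right)} \right)}}{U{\left(-2108 \right)}} = \frac{551 + 830}{-2108} = 1381 \left(- \frac{1}{2108}\right) = - \frac{1381}{2108}$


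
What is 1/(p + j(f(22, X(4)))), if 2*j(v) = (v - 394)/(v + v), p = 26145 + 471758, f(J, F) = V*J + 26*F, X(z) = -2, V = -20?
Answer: 984/489936995 ≈ 2.0084e-6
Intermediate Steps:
f(J, F) = -20*J + 26*F
p = 497903
j(v) = (-394 + v)/(4*v) (j(v) = ((v - 394)/(v + v))/2 = ((-394 + v)/((2*v)))/2 = ((-394 + v)*(1/(2*v)))/2 = ((-394 + v)/(2*v))/2 = (-394 + v)/(4*v))
1/(p + j(f(22, X(4)))) = 1/(497903 + (-394 + (-20*22 + 26*(-2)))/(4*(-20*22 + 26*(-2)))) = 1/(497903 + (-394 + (-440 - 52))/(4*(-440 - 52))) = 1/(497903 + (¼)*(-394 - 492)/(-492)) = 1/(497903 + (¼)*(-1/492)*(-886)) = 1/(497903 + 443/984) = 1/(489936995/984) = 984/489936995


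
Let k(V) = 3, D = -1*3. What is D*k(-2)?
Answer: -9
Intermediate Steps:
D = -3
D*k(-2) = -3*3 = -9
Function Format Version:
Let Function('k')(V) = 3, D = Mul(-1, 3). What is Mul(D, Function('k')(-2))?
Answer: -9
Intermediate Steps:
D = -3
Mul(D, Function('k')(-2)) = Mul(-3, 3) = -9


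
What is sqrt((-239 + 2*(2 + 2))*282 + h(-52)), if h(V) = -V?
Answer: I*sqrt(65090) ≈ 255.13*I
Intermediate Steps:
sqrt((-239 + 2*(2 + 2))*282 + h(-52)) = sqrt((-239 + 2*(2 + 2))*282 - 1*(-52)) = sqrt((-239 + 2*4)*282 + 52) = sqrt((-239 + 8)*282 + 52) = sqrt(-231*282 + 52) = sqrt(-65142 + 52) = sqrt(-65090) = I*sqrt(65090)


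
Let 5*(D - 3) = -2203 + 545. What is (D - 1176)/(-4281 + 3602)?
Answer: 7523/3395 ≈ 2.2159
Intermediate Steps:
D = -1643/5 (D = 3 + (-2203 + 545)/5 = 3 + (⅕)*(-1658) = 3 - 1658/5 = -1643/5 ≈ -328.60)
(D - 1176)/(-4281 + 3602) = (-1643/5 - 1176)/(-4281 + 3602) = -7523/5/(-679) = -7523/5*(-1/679) = 7523/3395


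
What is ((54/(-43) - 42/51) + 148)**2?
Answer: 11378062224/534361 ≈ 21293.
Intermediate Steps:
((54/(-43) - 42/51) + 148)**2 = ((54*(-1/43) - 42*1/51) + 148)**2 = ((-54/43 - 14/17) + 148)**2 = (-1520/731 + 148)**2 = (106668/731)**2 = 11378062224/534361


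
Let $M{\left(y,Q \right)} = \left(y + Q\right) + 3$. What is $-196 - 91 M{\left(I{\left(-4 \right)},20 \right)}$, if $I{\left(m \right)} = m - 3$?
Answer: $-1652$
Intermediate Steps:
$I{\left(m \right)} = -3 + m$ ($I{\left(m \right)} = m - 3 = -3 + m$)
$M{\left(y,Q \right)} = 3 + Q + y$ ($M{\left(y,Q \right)} = \left(Q + y\right) + 3 = 3 + Q + y$)
$-196 - 91 M{\left(I{\left(-4 \right)},20 \right)} = -196 - 91 \left(3 + 20 - 7\right) = -196 - 1456 = -1652$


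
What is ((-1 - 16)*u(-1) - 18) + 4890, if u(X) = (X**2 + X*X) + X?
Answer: 4855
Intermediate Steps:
u(X) = X + 2*X**2 (u(X) = (X**2 + X**2) + X = 2*X**2 + X = X + 2*X**2)
((-1 - 16)*u(-1) - 18) + 4890 = ((-1 - 16)*(-(1 + 2*(-1))) - 18) + 4890 = (-(-17)*(1 - 2) - 18) + 4890 = (-(-17)*(-1) - 18) + 4890 = (-17*1 - 18) + 4890 = (-17 - 18) + 4890 = -35 + 4890 = 4855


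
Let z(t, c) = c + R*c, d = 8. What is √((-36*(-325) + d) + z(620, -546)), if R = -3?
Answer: 80*√2 ≈ 113.14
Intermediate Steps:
z(t, c) = -2*c (z(t, c) = c - 3*c = -2*c)
√((-36*(-325) + d) + z(620, -546)) = √((-36*(-325) + 8) - 2*(-546)) = √((11700 + 8) + 1092) = √(11708 + 1092) = √12800 = 80*√2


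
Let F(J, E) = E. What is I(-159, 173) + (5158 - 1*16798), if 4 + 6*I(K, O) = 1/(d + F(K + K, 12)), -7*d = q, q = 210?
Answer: -1257193/108 ≈ -11641.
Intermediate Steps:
d = -30 (d = -⅐*210 = -30)
I(K, O) = -73/108 (I(K, O) = -⅔ + 1/(6*(-30 + 12)) = -⅔ + (⅙)/(-18) = -⅔ + (⅙)*(-1/18) = -⅔ - 1/108 = -73/108)
I(-159, 173) + (5158 - 1*16798) = -73/108 + (5158 - 1*16798) = -73/108 + (5158 - 16798) = -73/108 - 11640 = -1257193/108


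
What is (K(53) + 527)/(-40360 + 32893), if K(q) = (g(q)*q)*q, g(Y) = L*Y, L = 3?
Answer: -447158/7467 ≈ -59.885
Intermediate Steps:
g(Y) = 3*Y
K(q) = 3*q**3 (K(q) = ((3*q)*q)*q = (3*q**2)*q = 3*q**3)
(K(53) + 527)/(-40360 + 32893) = (3*53**3 + 527)/(-40360 + 32893) = (3*148877 + 527)/(-7467) = (446631 + 527)*(-1/7467) = 447158*(-1/7467) = -447158/7467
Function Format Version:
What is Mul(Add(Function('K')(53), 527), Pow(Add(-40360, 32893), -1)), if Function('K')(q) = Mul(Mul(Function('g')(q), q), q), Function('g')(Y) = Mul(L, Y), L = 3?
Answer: Rational(-447158, 7467) ≈ -59.885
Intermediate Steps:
Function('g')(Y) = Mul(3, Y)
Function('K')(q) = Mul(3, Pow(q, 3)) (Function('K')(q) = Mul(Mul(Mul(3, q), q), q) = Mul(Mul(3, Pow(q, 2)), q) = Mul(3, Pow(q, 3)))
Mul(Add(Function('K')(53), 527), Pow(Add(-40360, 32893), -1)) = Mul(Add(Mul(3, Pow(53, 3)), 527), Pow(Add(-40360, 32893), -1)) = Mul(Add(Mul(3, 148877), 527), Pow(-7467, -1)) = Mul(Add(446631, 527), Rational(-1, 7467)) = Mul(447158, Rational(-1, 7467)) = Rational(-447158, 7467)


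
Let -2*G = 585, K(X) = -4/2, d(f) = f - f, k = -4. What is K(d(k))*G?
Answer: 585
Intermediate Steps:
d(f) = 0
K(X) = -2 (K(X) = -4*½ = -2)
G = -585/2 (G = -½*585 = -585/2 ≈ -292.50)
K(d(k))*G = -2*(-585/2) = 585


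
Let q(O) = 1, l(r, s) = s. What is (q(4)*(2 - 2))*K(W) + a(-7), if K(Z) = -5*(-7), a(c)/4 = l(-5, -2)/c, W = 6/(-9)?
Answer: 8/7 ≈ 1.1429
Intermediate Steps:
W = -⅔ (W = 6*(-⅑) = -⅔ ≈ -0.66667)
a(c) = -8/c (a(c) = 4*(-2/c) = -8/c)
K(Z) = 35
(q(4)*(2 - 2))*K(W) + a(-7) = (1*(2 - 2))*35 - 8/(-7) = (1*0)*35 - 8*(-⅐) = 0*35 + 8/7 = 0 + 8/7 = 8/7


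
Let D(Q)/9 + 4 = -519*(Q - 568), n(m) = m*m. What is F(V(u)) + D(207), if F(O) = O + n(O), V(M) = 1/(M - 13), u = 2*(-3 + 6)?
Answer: 82623549/49 ≈ 1.6862e+6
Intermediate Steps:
u = 6 (u = 2*3 = 6)
n(m) = m²
V(M) = 1/(-13 + M)
D(Q) = 2653092 - 4671*Q (D(Q) = -36 + 9*(-519*(Q - 568)) = -36 + 9*(-519*(-568 + Q)) = -36 + 9*(294792 - 519*Q) = -36 + (2653128 - 4671*Q) = 2653092 - 4671*Q)
F(O) = O + O²
F(V(u)) + D(207) = (1 + 1/(-13 + 6))/(-13 + 6) + (2653092 - 4671*207) = (1 + 1/(-7))/(-7) + (2653092 - 966897) = -(1 - ⅐)/7 + 1686195 = -⅐*6/7 + 1686195 = -6/49 + 1686195 = 82623549/49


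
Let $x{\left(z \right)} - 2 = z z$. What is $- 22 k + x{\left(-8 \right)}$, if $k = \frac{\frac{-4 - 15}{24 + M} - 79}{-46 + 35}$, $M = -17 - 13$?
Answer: $- \frac{257}{3} \approx -85.667$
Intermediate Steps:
$M = -30$
$x{\left(z \right)} = 2 + z^{2}$ ($x{\left(z \right)} = 2 + z z = 2 + z^{2}$)
$k = \frac{455}{66}$ ($k = \frac{\frac{-4 - 15}{24 - 30} - 79}{-46 + 35} = \frac{- \frac{19}{-6} - 79}{-11} = \left(\left(-19\right) \left(- \frac{1}{6}\right) - 79\right) \left(- \frac{1}{11}\right) = \left(\frac{19}{6} - 79\right) \left(- \frac{1}{11}\right) = \left(- \frac{455}{6}\right) \left(- \frac{1}{11}\right) = \frac{455}{66} \approx 6.8939$)
$- 22 k + x{\left(-8 \right)} = \left(-22\right) \frac{455}{66} + \left(2 + \left(-8\right)^{2}\right) = - \frac{455}{3} + \left(2 + 64\right) = - \frac{455}{3} + 66 = - \frac{257}{3}$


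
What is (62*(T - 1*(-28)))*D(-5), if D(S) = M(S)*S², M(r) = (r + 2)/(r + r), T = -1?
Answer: 12555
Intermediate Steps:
M(r) = (2 + r)/(2*r) (M(r) = (2 + r)/((2*r)) = (2 + r)*(1/(2*r)) = (2 + r)/(2*r))
D(S) = S*(2 + S)/2 (D(S) = ((2 + S)/(2*S))*S² = S*(2 + S)/2)
(62*(T - 1*(-28)))*D(-5) = (62*(-1 - 1*(-28)))*((½)*(-5)*(2 - 5)) = (62*(-1 + 28))*((½)*(-5)*(-3)) = (62*27)*(15/2) = 1674*(15/2) = 12555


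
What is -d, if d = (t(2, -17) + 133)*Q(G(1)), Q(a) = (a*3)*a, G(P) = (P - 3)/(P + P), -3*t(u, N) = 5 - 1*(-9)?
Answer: -385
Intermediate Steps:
t(u, N) = -14/3 (t(u, N) = -(5 - 1*(-9))/3 = -(5 + 9)/3 = -⅓*14 = -14/3)
G(P) = (-3 + P)/(2*P) (G(P) = (-3 + P)/((2*P)) = (-3 + P)*(1/(2*P)) = (-3 + P)/(2*P))
Q(a) = 3*a² (Q(a) = (3*a)*a = 3*a²)
d = 385 (d = (-14/3 + 133)*(3*((½)*(-3 + 1)/1)²) = 385*(3*((½)*1*(-2))²)/3 = 385*(3*(-1)²)/3 = 385*(3*1)/3 = (385/3)*3 = 385)
-d = -1*385 = -385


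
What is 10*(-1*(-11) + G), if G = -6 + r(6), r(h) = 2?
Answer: 70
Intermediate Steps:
G = -4 (G = -6 + 2 = -4)
10*(-1*(-11) + G) = 10*(-1*(-11) - 4) = 10*(11 - 4) = 10*7 = 70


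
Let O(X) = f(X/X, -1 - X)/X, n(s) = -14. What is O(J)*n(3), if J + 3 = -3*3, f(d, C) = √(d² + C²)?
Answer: 7*√122/6 ≈ 12.886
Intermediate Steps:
f(d, C) = √(C² + d²)
J = -12 (J = -3 - 3*3 = -3 - 9 = -12)
O(X) = √(1 + (-1 - X)²)/X (O(X) = √((-1 - X)² + (X/X)²)/X = √((-1 - X)² + 1²)/X = √((-1 - X)² + 1)/X = √(1 + (-1 - X)²)/X)
O(J)*n(3) = (√(1 + (1 - 12)²)/(-12))*(-14) = -√(1 + (-11)²)/12*(-14) = -√(1 + 121)/12*(-14) = -√122/12*(-14) = 7*√122/6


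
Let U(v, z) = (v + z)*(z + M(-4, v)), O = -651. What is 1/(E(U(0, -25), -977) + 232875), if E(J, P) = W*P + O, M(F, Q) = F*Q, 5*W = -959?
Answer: 5/2098063 ≈ 2.3831e-6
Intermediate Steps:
W = -959/5 (W = (⅕)*(-959) = -959/5 ≈ -191.80)
U(v, z) = (v + z)*(z - 4*v)
E(J, P) = -651 - 959*P/5 (E(J, P) = -959*P/5 - 651 = -651 - 959*P/5)
1/(E(U(0, -25), -977) + 232875) = 1/((-651 - 959/5*(-977)) + 232875) = 1/((-651 + 936943/5) + 232875) = 1/(933688/5 + 232875) = 1/(2098063/5) = 5/2098063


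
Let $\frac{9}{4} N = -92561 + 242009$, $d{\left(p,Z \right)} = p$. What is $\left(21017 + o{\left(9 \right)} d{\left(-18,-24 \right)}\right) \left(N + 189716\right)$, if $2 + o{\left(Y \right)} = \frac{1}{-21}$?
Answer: $\frac{113246255324}{21} \approx 5.3927 \cdot 10^{9}$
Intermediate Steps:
$o{\left(Y \right)} = - \frac{43}{21}$ ($o{\left(Y \right)} = -2 + \frac{1}{-21} = -2 - \frac{1}{21} = - \frac{43}{21}$)
$N = \frac{199264}{3}$ ($N = \frac{4 \left(-92561 + 242009\right)}{9} = \frac{4}{9} \cdot 149448 = \frac{199264}{3} \approx 66421.0$)
$\left(21017 + o{\left(9 \right)} d{\left(-18,-24 \right)}\right) \left(N + 189716\right) = \left(21017 - - \frac{258}{7}\right) \left(\frac{199264}{3} + 189716\right) = \left(21017 + \frac{258}{7}\right) \frac{768412}{3} = \frac{147377}{7} \cdot \frac{768412}{3} = \frac{113246255324}{21}$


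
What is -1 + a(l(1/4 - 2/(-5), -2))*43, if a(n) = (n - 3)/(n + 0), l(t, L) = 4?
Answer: 39/4 ≈ 9.7500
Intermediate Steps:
a(n) = (-3 + n)/n
-1 + a(l(1/4 - 2/(-5), -2))*43 = -1 + ((-3 + 4)/4)*43 = -1 + ((1/4)*1)*43 = -1 + (1/4)*43 = -1 + 43/4 = 39/4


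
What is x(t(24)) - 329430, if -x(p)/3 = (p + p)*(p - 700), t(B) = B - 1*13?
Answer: -283956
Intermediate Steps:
t(B) = -13 + B (t(B) = B - 13 = -13 + B)
x(p) = -6*p*(-700 + p) (x(p) = -3*(p + p)*(p - 700) = -3*2*p*(-700 + p) = -6*p*(-700 + p))
x(t(24)) - 329430 = 6*(-13 + 24)*(700 - (-13 + 24)) - 329430 = 6*11*(700 - 1*11) - 329430 = 6*11*(700 - 11) - 329430 = 6*11*689 - 329430 = 45474 - 329430 = -283956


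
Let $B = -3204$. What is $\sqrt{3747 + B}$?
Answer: $\sqrt{543} \approx 23.302$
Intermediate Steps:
$\sqrt{3747 + B} = \sqrt{3747 - 3204} = \sqrt{543}$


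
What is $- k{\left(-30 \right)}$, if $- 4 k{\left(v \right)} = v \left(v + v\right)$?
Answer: $450$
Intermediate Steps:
$k{\left(v \right)} = - \frac{v^{2}}{2}$ ($k{\left(v \right)} = - \frac{v \left(v + v\right)}{4} = - \frac{v 2 v}{4} = - \frac{2 v^{2}}{4} = - \frac{v^{2}}{2}$)
$- k{\left(-30 \right)} = - \frac{\left(-1\right) \left(-30\right)^{2}}{2} = - \frac{\left(-1\right) 900}{2} = \left(-1\right) \left(-450\right) = 450$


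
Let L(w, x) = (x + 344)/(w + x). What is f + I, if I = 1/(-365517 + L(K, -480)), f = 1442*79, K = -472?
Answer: 291472645317/2558618 ≈ 1.1392e+5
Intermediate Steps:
L(w, x) = (344 + x)/(w + x)
f = 113918
I = -7/2558618 (I = 1/(-365517 + (344 - 480)/(-472 - 480)) = 1/(-365517 - 136/(-952)) = 1/(-365517 - 1/952*(-136)) = 1/(-365517 + ⅐) = 1/(-2558618/7) = -7/2558618 ≈ -2.7359e-6)
f + I = 113918 - 7/2558618 = 291472645317/2558618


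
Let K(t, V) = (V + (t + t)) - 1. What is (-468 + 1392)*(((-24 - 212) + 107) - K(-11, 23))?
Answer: -119196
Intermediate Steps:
K(t, V) = -1 + V + 2*t (K(t, V) = (V + 2*t) - 1 = -1 + V + 2*t)
(-468 + 1392)*(((-24 - 212) + 107) - K(-11, 23)) = (-468 + 1392)*(((-24 - 212) + 107) - (-1 + 23 + 2*(-11))) = 924*((-236 + 107) - (-1 + 23 - 22)) = 924*(-129 - 1*0) = 924*(-129 + 0) = 924*(-129) = -119196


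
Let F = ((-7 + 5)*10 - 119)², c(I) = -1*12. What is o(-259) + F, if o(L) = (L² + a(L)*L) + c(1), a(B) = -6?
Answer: 87944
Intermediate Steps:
c(I) = -12
F = 19321 (F = (-2*10 - 119)² = (-20 - 119)² = (-139)² = 19321)
o(L) = -12 + L² - 6*L (o(L) = (L² - 6*L) - 12 = -12 + L² - 6*L)
o(-259) + F = (-12 + (-259)² - 6*(-259)) + 19321 = (-12 + 67081 + 1554) + 19321 = 68623 + 19321 = 87944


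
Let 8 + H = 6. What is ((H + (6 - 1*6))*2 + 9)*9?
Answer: 45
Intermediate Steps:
H = -2 (H = -8 + 6 = -2)
((H + (6 - 1*6))*2 + 9)*9 = ((-2 + (6 - 1*6))*2 + 9)*9 = ((-2 + (6 - 6))*2 + 9)*9 = ((-2 + 0)*2 + 9)*9 = (-2*2 + 9)*9 = (-4 + 9)*9 = 5*9 = 45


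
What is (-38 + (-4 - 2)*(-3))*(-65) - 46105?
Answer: -44805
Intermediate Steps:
(-38 + (-4 - 2)*(-3))*(-65) - 46105 = (-38 - 6*(-3))*(-65) - 46105 = (-38 + 18)*(-65) - 46105 = -20*(-65) - 46105 = 1300 - 46105 = -44805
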